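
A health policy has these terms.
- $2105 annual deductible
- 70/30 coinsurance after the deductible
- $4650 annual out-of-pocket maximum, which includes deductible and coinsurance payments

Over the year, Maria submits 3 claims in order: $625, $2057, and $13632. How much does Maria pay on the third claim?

$2371.90

Bill 1, $625: all of it applies to the deductible. Patient pays $625; OOP now $625.
Bill 2, $2057: $1480 finishes the deductible; $577 goes to coinsurance; 30% of $577 = $173.10. Cost to patient: $1653.10. OOP to date $2278.10.
Bill 3, $13632: 30% coinsurance on $13632 = $4089.60. OOP would hit $6367.70 > $4650, so the cap limits the patient to $4650 − $2278.10 = $2371.90.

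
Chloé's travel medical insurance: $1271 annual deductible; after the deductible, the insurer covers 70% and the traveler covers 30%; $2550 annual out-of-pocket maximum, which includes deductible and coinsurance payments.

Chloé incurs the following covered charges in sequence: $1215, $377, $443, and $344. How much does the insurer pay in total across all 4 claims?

$775.60

Bill 1, $1215: fully absorbed by the deductible. Traveler owes $1215 (running OOP $1215). Plan pays $1215 − $1215 = $0.
Bill 2, $377: $56 to deductible, leaving $321; traveler's 30% is $96.30. Traveler owes $152.30 (running OOP $1367.30). Plan pays $377 − $152.30 = $224.70.
Bill 3, $443: deductible met; 30% of $443 = $132.90. Traveler pays $132.90; OOP now $1500.20. Plan pays $443 − $132.90 = $310.10.
Bill 4, $344: deductible met; 30% of $344 = $103.20. Traveler owes $103.20 (running OOP $1603.40). Plan pays $344 − $103.20 = $240.80.
Insurer total: $0 + $224.70 + $310.10 + $240.80 = $775.60.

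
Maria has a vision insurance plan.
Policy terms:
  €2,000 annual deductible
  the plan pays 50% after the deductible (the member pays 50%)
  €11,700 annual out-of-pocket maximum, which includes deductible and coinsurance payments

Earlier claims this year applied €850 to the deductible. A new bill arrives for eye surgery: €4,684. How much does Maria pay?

Deductible still to meet: €2,000 − €850 = €1,150.
After the €1,150 deductible portion, €4,684 − €1,150 = €3,534 is subject to coinsurance.
Member's 50% share of €3,534 is €1,767.
So the member owes €1,150 + €1,767 = €2,917 before any cap.
Total out-of-pocket so far would be €850 + €2,917 = €3,767, below the €11,700 cap — no reduction.

€2,917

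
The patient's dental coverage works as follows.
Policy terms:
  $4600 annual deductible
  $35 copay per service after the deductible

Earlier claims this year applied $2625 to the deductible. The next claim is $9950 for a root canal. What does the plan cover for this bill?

$7940

Deductible still to meet: $4600 − $2625 = $1975.
After the $1975 deductible portion, $9950 − $1975 = $7975 is subject to the copay.
Copay on this service: $35.
That puts the patient's cost at $1975 + $35 = $2010.
The insurer covers the remainder: $9950 − $2010 = $7940.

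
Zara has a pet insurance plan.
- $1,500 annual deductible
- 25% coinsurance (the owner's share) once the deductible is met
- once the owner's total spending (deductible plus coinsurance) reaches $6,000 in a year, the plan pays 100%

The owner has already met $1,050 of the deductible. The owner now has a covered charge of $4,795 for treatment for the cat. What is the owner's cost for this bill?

$1,536.25

Deductible still to meet: $1,500 − $1,050 = $450.
That leaves $4,795 − $450 = $4,345 for coinsurance.
Coinsurance: $4,345 × 25% = $1,086.25.
So the owner owes $450 + $1,086.25 = $1,536.25 before any cap.
Cumulative spending $1,050 + $1,536.25 = $2,586.25 stays under the $6,000 maximum.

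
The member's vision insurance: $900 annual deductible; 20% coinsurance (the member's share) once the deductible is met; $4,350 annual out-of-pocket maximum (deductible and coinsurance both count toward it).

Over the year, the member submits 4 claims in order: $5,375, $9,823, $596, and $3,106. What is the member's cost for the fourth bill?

$471.20

Claim 1 ($5,375): deductible takes $900, $4,475 remains; coinsurance $4,475 × 20% = $895. Member owes $1,795 (running OOP $1,795).
Claim 2 ($9,823): deductible already satisfied, so member's share is 20% × $9,823 = $1,964.60. Member pays $1,964.60; OOP now $3,759.60.
Claim 3 ($596): deductible already satisfied, so member's share is 20% × $596 = $119.20. Cost to member: $119.20. OOP to date $3,878.80.
Claim 4 ($3,106): deductible already satisfied, so member's share is 20% × $3,106 = $621.20. OOP would hit $4,500 > $4,350, so the cap limits the member to $4,350 − $3,878.80 = $471.20.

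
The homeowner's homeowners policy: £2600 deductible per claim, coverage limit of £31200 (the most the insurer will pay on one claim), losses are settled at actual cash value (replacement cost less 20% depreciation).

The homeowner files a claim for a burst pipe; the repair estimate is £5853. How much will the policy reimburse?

Actual cash value after 20% depreciation: £5853 × 80% = £4682.40.
After the deductible, £4682.40 − £2600 = £2082.40 remains.
£2082.40 ≤ £31200, so the limit doesn't bind; insurer pays £2082.40.

£2082.40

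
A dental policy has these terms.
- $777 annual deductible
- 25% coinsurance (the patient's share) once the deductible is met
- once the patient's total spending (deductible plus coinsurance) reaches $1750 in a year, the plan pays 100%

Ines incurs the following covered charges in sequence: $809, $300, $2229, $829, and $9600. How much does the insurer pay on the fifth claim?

$9474.50

Bill 1, $809: deductible takes $777, $32 remains; coinsurance $32 × 25% = $8. Cost to patient: $785. OOP to date $785. Insurer: $809 − $785 = $24.
Bill 2, $300: deductible already satisfied, so patient's share is 25% × $300 = $75. Patient pays $75; OOP now $860. Plan pays $300 − $75 = $225.
Bill 3, $2229: deductible met; 25% of $2229 = $557.25. Patient pays $557.25; OOP now $1417.25. Plan pays $2229 − $557.25 = $1671.75.
Bill 4, $829: deductible already satisfied, so patient's share is 25% × $829 = $207.25. Patient owes $207.25 (running OOP $1624.50). Plan pays $829 − $207.25 = $621.75.
Bill 5, $9600: deductible already satisfied, so patient's share is 25% × $9600 = $2400. Adding that to $1624.50 gives $4024.50, past the $1750 cap; patient pays only $1750 − $1624.50 = $125.50. Insurer: $9600 − $125.50 = $9474.50.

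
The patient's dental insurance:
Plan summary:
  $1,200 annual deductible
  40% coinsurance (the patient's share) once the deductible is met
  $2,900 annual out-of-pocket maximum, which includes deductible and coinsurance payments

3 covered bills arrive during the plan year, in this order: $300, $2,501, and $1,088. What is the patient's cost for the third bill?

#1 ($300): fully absorbed by the deductible. Patient pays $300; OOP now $300.
#2 ($2,501): $900 to deductible, leaving $1,601; patient's 40% is $640.40. Patient pays $1,540.40; OOP now $1,840.40.
#3 ($1,088): deductible met; 40% of $1,088 = $435.20. Patient owes $435.20 (running OOP $2,275.60).

$435.20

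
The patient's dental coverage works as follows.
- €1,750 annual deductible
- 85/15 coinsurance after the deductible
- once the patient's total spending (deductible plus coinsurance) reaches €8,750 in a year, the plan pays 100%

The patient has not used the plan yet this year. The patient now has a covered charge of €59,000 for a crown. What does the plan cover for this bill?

Nothing has been paid toward the €1,750 deductible, so the first €1,750 of this charge is applied there.
The remaining €57,250 (= €59,000 − €1,750) moves to coinsurance.
Patient's 15% share of €57,250 is €8,587.50.
That puts the patient's cost at €1,750 + €8,587.50 = €10,337.50 before any cap.
That would bring total out-of-pocket to €10,337.50, past the €8,750 cap. The patient is capped at €8,750 − €0 = €8,750 on this claim.
The plan picks up €59,000 − €8,750 = €50,250.

€50,250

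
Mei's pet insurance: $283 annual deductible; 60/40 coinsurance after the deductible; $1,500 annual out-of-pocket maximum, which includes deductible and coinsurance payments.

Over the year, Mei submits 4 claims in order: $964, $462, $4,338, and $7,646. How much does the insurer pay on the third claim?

$3,578.20

Claim 1 ($964): $283 to deductible, leaving $681; owner's 40% is $272.40. Cost to owner: $555.40. OOP to date $555.40. Plan pays $964 − $555.40 = $408.60.
Claim 2 ($462): deductible already satisfied, so owner's share is 40% × $462 = $184.80. Cost to owner: $184.80. OOP to date $740.20. Plan pays $462 − $184.80 = $277.20.
Claim 3 ($4,338): 40% coinsurance on $4,338 = $1,735.20. That would push OOP to $2,475.40, over the $1,500 cap, so owner pays $1,500 − $740.20 = $759.80. Insurer: $4,338 − $759.80 = $3,578.20.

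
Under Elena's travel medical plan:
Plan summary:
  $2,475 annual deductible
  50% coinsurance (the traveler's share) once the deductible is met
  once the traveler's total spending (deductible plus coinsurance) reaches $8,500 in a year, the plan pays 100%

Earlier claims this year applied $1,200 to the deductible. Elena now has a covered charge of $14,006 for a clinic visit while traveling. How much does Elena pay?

$7,300

Deductible still to meet: $2,475 − $1,200 = $1,275.
After the $1,275 deductible portion, $14,006 − $1,275 = $12,731 is subject to coinsurance.
50% of $12,731 = $6,365.50 falls to the traveler.
Traveler responsibility before any cap: $1,275 + $6,365.50 = $7,640.50.
Year-to-date out-of-pocket would reach $1,200 + $7,640.50 = $8,840.50, above the $8,500 maximum, so the traveler pays only $8,500 − $1,200 = $7,300.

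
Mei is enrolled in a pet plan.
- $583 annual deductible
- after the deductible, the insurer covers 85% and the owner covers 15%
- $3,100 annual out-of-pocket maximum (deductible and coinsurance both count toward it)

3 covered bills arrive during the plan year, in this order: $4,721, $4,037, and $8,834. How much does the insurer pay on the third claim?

$7,543.25

#1 ($4,721): deductible takes $583, $4,138 remains; owner's 15% is $620.70. Owner owes $1,203.70 (running OOP $1,203.70). Insurer: $4,721 − $1,203.70 = $3,517.30.
#2 ($4,037): 15% coinsurance on $4,037 = $605.55. Cost to owner: $605.55. OOP to date $1,809.25. Plan pays $4,037 − $605.55 = $3,431.45.
#3 ($8,834): deductible already satisfied, so owner's share is 15% × $8,834 = $1,325.10. That would push OOP to $3,134.35, over the $3,100 cap, so owner pays $3,100 − $1,809.25 = $1,290.75. Plan pays $8,834 − $1,290.75 = $7,543.25.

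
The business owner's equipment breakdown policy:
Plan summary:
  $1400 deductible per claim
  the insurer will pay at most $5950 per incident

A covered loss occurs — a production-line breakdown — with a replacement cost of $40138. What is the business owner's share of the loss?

$34188

After the deductible, $40138 − $1400 = $38738 remains.
Since $38738 > $5950, the payout is capped at $5950.
Out of pocket: $40138 − $5950 = $34188.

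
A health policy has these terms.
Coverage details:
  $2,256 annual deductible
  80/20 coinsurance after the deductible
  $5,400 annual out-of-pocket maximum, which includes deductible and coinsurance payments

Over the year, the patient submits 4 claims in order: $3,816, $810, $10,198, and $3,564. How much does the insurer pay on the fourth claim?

Claim 1 ($3,816): $2,256 finishes the deductible; $1,560 goes to coinsurance; 20% of $1,560 = $312. Patient pays $2,568; OOP now $2,568. Insurer: $3,816 − $2,568 = $1,248.
Claim 2 ($810): deductible already satisfied, so patient's share is 20% × $810 = $162. Patient pays $162; OOP now $2,730. Insurer: $810 − $162 = $648.
Claim 3 ($10,198): 20% coinsurance on $10,198 = $2,039.60. Cost to patient: $2,039.60. OOP to date $4,769.60. Insurer: $10,198 − $2,039.60 = $8,158.40.
Claim 4 ($3,564): deductible met; 20% of $3,564 = $712.80. OOP would hit $5,482.40 > $5,400, so the cap limits the patient to $5,400 − $4,769.60 = $630.40. Insurer: $3,564 − $630.40 = $2,933.60.

$2,933.60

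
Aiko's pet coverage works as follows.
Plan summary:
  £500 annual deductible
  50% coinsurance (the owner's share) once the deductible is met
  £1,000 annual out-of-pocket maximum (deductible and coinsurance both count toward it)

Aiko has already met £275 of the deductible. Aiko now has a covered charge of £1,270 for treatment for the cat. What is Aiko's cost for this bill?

Deductible still to meet: £500 − £275 = £225.
The remaining £1,045 (= £1,270 − £225) moves to coinsurance.
50% of £1,045 = £522.50 falls to the owner.
That puts the owner's cost at £225 + £522.50 = £747.50 before any cap.
Year-to-date out-of-pocket would reach £275 + £747.50 = £1,022.50, above the £1,000 maximum, so the owner pays only £1,000 − £275 = £725.

£725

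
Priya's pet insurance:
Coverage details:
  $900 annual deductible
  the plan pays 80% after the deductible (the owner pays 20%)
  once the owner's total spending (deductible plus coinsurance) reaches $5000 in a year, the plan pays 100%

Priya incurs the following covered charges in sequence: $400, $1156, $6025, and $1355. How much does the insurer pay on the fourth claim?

$1084

Claim 1 ($400): fully absorbed by the deductible. Owner owes $400 (running OOP $400). Plan pays $400 − $400 = $0.
Claim 2 ($1156): $500 finishes the deductible; $656 goes to coinsurance; coinsurance $656 × 20% = $131.20. Owner owes $631.20 (running OOP $1031.20). Insurer: $1156 − $631.20 = $524.80.
Claim 3 ($6025): deductible already satisfied, so owner's share is 20% × $6025 = $1205. Owner pays $1205; OOP now $2236.20. Plan pays $6025 − $1205 = $4820.
Claim 4 ($1355): deductible met; 20% of $1355 = $271. Owner pays $271; OOP now $2507.20. Insurer: $1355 − $271 = $1084.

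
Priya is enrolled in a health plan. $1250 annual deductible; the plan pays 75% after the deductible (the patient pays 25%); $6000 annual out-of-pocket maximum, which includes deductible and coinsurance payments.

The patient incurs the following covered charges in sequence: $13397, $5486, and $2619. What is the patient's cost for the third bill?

Claim 1 — $13397: $1250 finishes the deductible; $12147 goes to coinsurance; coinsurance $12147 × 25% = $3036.75. Patient pays $4286.75; OOP now $4286.75.
Claim 2 — $5486: deductible already satisfied, so patient's share is 25% × $5486 = $1371.50. Patient pays $1371.50; OOP now $5658.25.
Claim 3 — $2619: deductible already satisfied, so patient's share is 25% × $2619 = $654.75. Adding that to $5658.25 gives $6313, past the $6000 cap; patient pays only $6000 − $5658.25 = $341.75.

$341.75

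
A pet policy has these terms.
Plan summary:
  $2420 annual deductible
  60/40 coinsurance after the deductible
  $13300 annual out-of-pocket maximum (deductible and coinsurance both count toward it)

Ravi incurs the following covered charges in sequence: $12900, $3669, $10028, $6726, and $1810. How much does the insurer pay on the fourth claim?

$5516.80

Claim 1 — $12900: $2420 to deductible, leaving $10480; coinsurance $10480 × 40% = $4192. Owner owes $6612 (running OOP $6612). Insurer: $12900 − $6612 = $6288.
Claim 2 — $3669: deductible met; 40% of $3669 = $1467.60. Cost to owner: $1467.60. OOP to date $8079.60. Insurer: $3669 − $1467.60 = $2201.40.
Claim 3 — $10028: 40% coinsurance on $10028 = $4011.20. Cost to owner: $4011.20. OOP to date $12090.80. Insurer: $10028 − $4011.20 = $6016.80.
Claim 4 — $6726: deductible already satisfied, so owner's share is 40% × $6726 = $2690.40. That would push OOP to $14781.20, over the $13300 cap, so owner pays $13300 − $12090.80 = $1209.20. Plan pays $6726 − $1209.20 = $5516.80.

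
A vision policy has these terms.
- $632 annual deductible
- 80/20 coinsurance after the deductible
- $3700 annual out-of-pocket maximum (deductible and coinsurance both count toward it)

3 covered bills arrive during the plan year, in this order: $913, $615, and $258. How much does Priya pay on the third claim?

#1 ($913): deductible takes $632, $281 remains; 20% of $281 = $56.20. Member pays $688.20; OOP now $688.20.
#2 ($615): deductible met; 20% of $615 = $123. Cost to member: $123. OOP to date $811.20.
#3 ($258): deductible met; 20% of $258 = $51.60. Member pays $51.60; OOP now $862.80.

$51.60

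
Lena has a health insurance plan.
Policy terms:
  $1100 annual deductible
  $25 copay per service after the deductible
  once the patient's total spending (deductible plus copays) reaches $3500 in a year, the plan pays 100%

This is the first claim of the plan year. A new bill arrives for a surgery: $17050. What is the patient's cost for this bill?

$1125

Deductible not yet touched, so the first $1100 of the bill goes to the deductible.
After the $1100 deductible portion, $17050 − $1100 = $15950 is subject to the copay.
Copay on this service: $25.
That puts the patient's cost at $1100 + $25 = $1125 before any cap.
Total out-of-pocket so far would be $0 + $1125 = $1125, below the $3500 cap — no reduction.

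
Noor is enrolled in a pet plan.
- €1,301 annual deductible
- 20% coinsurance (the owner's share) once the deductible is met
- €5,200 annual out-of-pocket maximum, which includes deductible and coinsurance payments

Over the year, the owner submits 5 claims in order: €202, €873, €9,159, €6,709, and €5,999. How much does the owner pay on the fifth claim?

€770.60

#1 (€202): all of it applies to the deductible. Owner owes €202 (running OOP €202).
#2 (€873): all of it applies to the deductible. Owner pays €873; OOP now €1,075.
#3 (€9,159): €226 to deductible, leaving €8,933; owner's 20% is €1,786.60. Owner owes €2,012.60 (running OOP €3,087.60).
#4 (€6,709): deductible met; 20% of €6,709 = €1,341.80. Owner pays €1,341.80; OOP now €4,429.40.
#5 (€5,999): deductible already satisfied, so owner's share is 20% × €5,999 = €1,199.80. OOP would hit €5,629.20 > €5,200, so the cap limits the owner to €5,200 − €4,429.40 = €770.60.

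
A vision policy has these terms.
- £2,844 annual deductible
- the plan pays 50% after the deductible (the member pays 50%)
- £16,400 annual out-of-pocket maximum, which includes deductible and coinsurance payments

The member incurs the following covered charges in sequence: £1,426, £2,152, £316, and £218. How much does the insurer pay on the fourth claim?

£109

#1 (£1,426): all of it applies to the deductible. Cost to member: £1,426. OOP to date £1,426. Insurer: £1,426 − £1,426 = £0.
#2 (£2,152): £1,418 finishes the deductible; £734 goes to coinsurance; member's 50% is £367. Cost to member: £1,785. OOP to date £3,211. Insurer: £2,152 − £1,785 = £367.
#3 (£316): deductible met; 50% of £316 = £158. Member pays £158; OOP now £3,369. Plan pays £316 − £158 = £158.
#4 (£218): deductible already satisfied, so member's share is 50% × £218 = £109. Member owes £109 (running OOP £3,478). Insurer: £218 − £109 = £109.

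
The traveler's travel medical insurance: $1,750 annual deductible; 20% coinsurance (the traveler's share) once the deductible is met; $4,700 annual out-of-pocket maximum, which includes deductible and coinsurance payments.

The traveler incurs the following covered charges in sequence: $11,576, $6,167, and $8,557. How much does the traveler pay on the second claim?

Claim 1 ($11,576): deductible takes $1,750, $9,826 remains; traveler's 20% is $1,965.20. Traveler owes $3,715.20 (running OOP $3,715.20).
Claim 2 ($6,167): deductible already satisfied, so traveler's share is 20% × $6,167 = $1,233.40. OOP would hit $4,948.60 > $4,700, so the cap limits the traveler to $4,700 − $3,715.20 = $984.80.

$984.80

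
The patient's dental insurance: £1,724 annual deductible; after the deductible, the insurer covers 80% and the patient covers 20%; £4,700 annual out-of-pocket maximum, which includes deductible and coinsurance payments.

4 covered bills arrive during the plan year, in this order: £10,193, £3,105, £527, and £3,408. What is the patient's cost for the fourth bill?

Bill 1, £10,193: £1,724 to deductible, leaving £8,469; 20% of £8,469 = £1,693.80. Patient owes £3,417.80 (running OOP £3,417.80).
Bill 2, £3,105: deductible met; 20% of £3,105 = £621. Patient owes £621 (running OOP £4,038.80).
Bill 3, £527: deductible already satisfied, so patient's share is 20% × £527 = £105.40. Patient owes £105.40 (running OOP £4,144.20).
Bill 4, £3,408: deductible already satisfied, so patient's share is 20% × £3,408 = £681.60. OOP would hit £4,825.80 > £4,700, so the cap limits the patient to £4,700 − £4,144.20 = £555.80.

£555.80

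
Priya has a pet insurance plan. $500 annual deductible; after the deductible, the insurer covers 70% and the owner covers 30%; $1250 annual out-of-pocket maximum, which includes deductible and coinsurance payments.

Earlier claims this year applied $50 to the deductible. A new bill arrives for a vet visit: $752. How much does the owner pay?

Remaining deductible: $500 − $50 = $450.
That leaves $752 − $450 = $302 for coinsurance.
Owner's 30% share of $302 is $90.60.
Owner responsibility before any cap: $450 + $90.60 = $540.60.
Cumulative spending $50 + $540.60 = $590.60 stays under the $1250 maximum.

$540.60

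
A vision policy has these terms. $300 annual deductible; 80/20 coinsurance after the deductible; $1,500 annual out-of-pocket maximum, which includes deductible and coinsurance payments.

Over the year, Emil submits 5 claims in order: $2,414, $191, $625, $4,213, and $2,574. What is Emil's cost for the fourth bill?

#1 ($2,414): deductible takes $300, $2,114 remains; member's 20% is $422.80. Member owes $722.80 (running OOP $722.80).
#2 ($191): deductible already satisfied, so member's share is 20% × $191 = $38.20. Cost to member: $38.20. OOP to date $761.
#3 ($625): 20% coinsurance on $625 = $125. Member owes $125 (running OOP $886).
#4 ($4,213): deductible already satisfied, so member's share is 20% × $4,213 = $842.60. That would push OOP to $1,728.60, over the $1,500 cap, so member pays $1,500 − $886 = $614.

$614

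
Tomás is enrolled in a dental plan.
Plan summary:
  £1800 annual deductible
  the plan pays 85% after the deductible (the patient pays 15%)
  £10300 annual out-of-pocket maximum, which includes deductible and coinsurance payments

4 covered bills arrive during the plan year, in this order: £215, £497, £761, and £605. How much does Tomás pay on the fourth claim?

#1 (£215): entire amount goes to the deductible. Patient owes £215 (running OOP £215).
#2 (£497): all of it applies to the deductible. Patient pays £497; OOP now £712.
#3 (£761): fully absorbed by the deductible. Patient pays £761; OOP now £1473.
#4 (£605): £327 finishes the deductible; £278 goes to coinsurance; patient's 15% is £41.70. Cost to patient: £368.70. OOP to date £1841.70.

£368.70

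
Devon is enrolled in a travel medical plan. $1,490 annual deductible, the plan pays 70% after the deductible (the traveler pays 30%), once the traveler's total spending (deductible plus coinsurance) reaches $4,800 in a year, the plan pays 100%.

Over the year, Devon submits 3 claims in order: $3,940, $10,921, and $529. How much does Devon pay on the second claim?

$2,575

Claim 1 ($3,940): deductible takes $1,490, $2,450 remains; traveler's 30% is $735. Cost to traveler: $2,225. OOP to date $2,225.
Claim 2 ($10,921): deductible met; 30% of $10,921 = $3,276.30. Adding that to $2,225 gives $5,501.30, past the $4,800 cap; traveler pays only $4,800 − $2,225 = $2,575.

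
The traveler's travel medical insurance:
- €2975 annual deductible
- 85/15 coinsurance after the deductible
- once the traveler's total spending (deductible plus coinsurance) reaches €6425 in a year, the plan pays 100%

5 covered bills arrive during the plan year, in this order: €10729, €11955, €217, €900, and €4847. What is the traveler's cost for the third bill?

#1 (€10729): deductible takes €2975, €7754 remains; coinsurance €7754 × 15% = €1163.10. Traveler pays €4138.10; OOP now €4138.10.
#2 (€11955): deductible already satisfied, so traveler's share is 15% × €11955 = €1793.25. Traveler owes €1793.25 (running OOP €5931.35).
#3 (€217): deductible already satisfied, so traveler's share is 15% × €217 = €32.55. Cost to traveler: €32.55. OOP to date €5963.90.

€32.55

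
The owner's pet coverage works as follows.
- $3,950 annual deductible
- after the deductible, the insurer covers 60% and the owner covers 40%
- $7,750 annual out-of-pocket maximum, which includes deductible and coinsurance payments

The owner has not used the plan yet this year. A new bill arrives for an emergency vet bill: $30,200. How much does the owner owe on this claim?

Nothing has been paid toward the $3,950 deductible, so the first $3,950 of this charge is applied there.
That leaves $30,200 − $3,950 = $26,250 for coinsurance.
Owner's 40% share of $26,250 is $10,500.
That puts the owner's cost at $3,950 + $10,500 = $14,450 before any cap.
Adding $14,450 to the $0 already spent would give $14,450, which exceeds the $7,750 cap; the owner pays just $7,750 − $0 = $7,750.

$7,750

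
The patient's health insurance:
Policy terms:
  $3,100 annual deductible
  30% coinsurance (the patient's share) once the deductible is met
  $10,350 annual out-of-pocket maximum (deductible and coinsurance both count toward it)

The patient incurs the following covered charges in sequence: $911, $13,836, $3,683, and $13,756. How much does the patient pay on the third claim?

#1 ($911): entire amount goes to the deductible. Patient owes $911 (running OOP $911).
#2 ($13,836): $2,189 to deductible, leaving $11,647; 30% of $11,647 = $3,494.10. Patient pays $5,683.10; OOP now $6,594.10.
#3 ($3,683): deductible met; 30% of $3,683 = $1,104.90. Cost to patient: $1,104.90. OOP to date $7,699.

$1,104.90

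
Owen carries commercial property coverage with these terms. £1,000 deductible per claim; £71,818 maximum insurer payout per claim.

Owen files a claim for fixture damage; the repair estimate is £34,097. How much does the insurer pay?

£33,097

Less the £1,000 deductible: £34,097 − £1,000 = £33,097.
That's under the £71,818 cap, so the insurer reimburses the full £33,097.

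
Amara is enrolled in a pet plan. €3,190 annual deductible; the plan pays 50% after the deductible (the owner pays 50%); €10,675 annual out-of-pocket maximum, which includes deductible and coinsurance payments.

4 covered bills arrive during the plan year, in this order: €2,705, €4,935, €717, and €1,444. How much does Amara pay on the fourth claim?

Claim 1 (€2,705): all of it applies to the deductible. Cost to owner: €2,705. OOP to date €2,705.
Claim 2 (€4,935): deductible takes €485, €4,450 remains; owner's 50% is €2,225. Owner owes €2,710 (running OOP €5,415).
Claim 3 (€717): deductible already satisfied, so owner's share is 50% × €717 = €358.50. Cost to owner: €358.50. OOP to date €5,773.50.
Claim 4 (€1,444): deductible already satisfied, so owner's share is 50% × €1,444 = €722. Owner owes €722 (running OOP €6,495.50).

€722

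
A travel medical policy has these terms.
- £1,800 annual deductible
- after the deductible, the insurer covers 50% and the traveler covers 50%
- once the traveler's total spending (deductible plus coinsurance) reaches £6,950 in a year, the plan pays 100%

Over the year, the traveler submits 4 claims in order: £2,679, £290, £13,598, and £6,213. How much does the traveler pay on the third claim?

£4,565.50

Claim 1 (£2,679): deductible takes £1,800, £879 remains; coinsurance £879 × 50% = £439.50. Traveler owes £2,239.50 (running OOP £2,239.50).
Claim 2 (£290): deductible met; 50% of £290 = £145. Traveler owes £145 (running OOP £2,384.50).
Claim 3 (£13,598): 50% coinsurance on £13,598 = £6,799. OOP would hit £9,183.50 > £6,950, so the cap limits the traveler to £6,950 − £2,384.50 = £4,565.50.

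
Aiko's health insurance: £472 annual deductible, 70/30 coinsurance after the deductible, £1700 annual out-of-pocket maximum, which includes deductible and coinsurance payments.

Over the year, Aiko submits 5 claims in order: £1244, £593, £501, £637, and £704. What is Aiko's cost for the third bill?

£150.30

Claim 1 (£1244): deductible takes £472, £772 remains; 30% of £772 = £231.60. Patient owes £703.60 (running OOP £703.60).
Claim 2 (£593): 30% coinsurance on £593 = £177.90. Patient owes £177.90 (running OOP £881.50).
Claim 3 (£501): 30% coinsurance on £501 = £150.30. Patient owes £150.30 (running OOP £1031.80).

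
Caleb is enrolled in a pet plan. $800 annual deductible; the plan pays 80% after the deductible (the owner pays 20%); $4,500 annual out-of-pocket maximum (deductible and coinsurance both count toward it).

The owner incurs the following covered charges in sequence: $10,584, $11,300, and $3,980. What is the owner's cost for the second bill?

$1,743.20

#1 ($10,584): deductible takes $800, $9,784 remains; coinsurance $9,784 × 20% = $1,956.80. Owner owes $2,756.80 (running OOP $2,756.80).
#2 ($11,300): deductible already satisfied, so owner's share is 20% × $11,300 = $2,260. Adding that to $2,756.80 gives $5,016.80, past the $4,500 cap; owner pays only $4,500 − $2,756.80 = $1,743.20.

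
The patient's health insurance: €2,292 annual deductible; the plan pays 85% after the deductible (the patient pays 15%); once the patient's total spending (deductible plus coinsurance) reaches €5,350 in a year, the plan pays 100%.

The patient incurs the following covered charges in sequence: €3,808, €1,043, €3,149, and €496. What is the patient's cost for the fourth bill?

#1 (€3,808): deductible takes €2,292, €1,516 remains; coinsurance €1,516 × 15% = €227.40. Patient owes €2,519.40 (running OOP €2,519.40).
#2 (€1,043): 15% coinsurance on €1,043 = €156.45. Patient pays €156.45; OOP now €2,675.85.
#3 (€3,149): 15% coinsurance on €3,149 = €472.35. Patient pays €472.35; OOP now €3,148.20.
#4 (€496): deductible already satisfied, so patient's share is 15% × €496 = €74.40. Patient owes €74.40 (running OOP €3,222.60).

€74.40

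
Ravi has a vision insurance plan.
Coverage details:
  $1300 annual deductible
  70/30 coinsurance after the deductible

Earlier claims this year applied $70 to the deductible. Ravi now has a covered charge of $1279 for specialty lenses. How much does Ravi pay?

$1244.70

Deductible still to meet: $1300 − $70 = $1230.
The remaining $49 (= $1279 − $1230) moves to coinsurance.
Coinsurance: $49 × 30% = $14.70.
So the member owes $1230 + $14.70 = $1244.70.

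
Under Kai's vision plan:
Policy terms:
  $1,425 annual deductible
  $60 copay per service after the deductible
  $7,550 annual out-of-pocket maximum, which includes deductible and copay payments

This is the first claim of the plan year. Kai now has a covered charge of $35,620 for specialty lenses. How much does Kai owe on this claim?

$1,485

Deductible not yet touched, so the first $1,425 of the bill goes to the deductible.
The remaining $34,195 (= $35,620 − $1,425) moves to the copay.
Copay on this service: $60.
Member responsibility before any cap: $1,425 + $60 = $1,485.
Year-to-date out-of-pocket becomes $0 + $1,485 = $1,485, still under the $7,550 maximum, so no cap applies.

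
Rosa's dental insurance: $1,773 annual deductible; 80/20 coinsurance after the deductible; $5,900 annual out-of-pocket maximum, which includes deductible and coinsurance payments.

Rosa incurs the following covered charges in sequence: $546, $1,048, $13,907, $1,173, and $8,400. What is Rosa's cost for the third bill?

#1 ($546): all of it applies to the deductible. Patient owes $546 (running OOP $546).
#2 ($1,048): all of it applies to the deductible. Patient pays $1,048; OOP now $1,594.
#3 ($13,907): deductible takes $179, $13,728 remains; coinsurance $13,728 × 20% = $2,745.60. Patient pays $2,924.60; OOP now $4,518.60.

$2,924.60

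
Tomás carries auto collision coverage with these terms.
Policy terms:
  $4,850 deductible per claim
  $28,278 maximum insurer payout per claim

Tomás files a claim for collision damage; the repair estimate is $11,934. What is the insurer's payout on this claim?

Subtract the deductible: $11,934 − $4,850 = $7,084.
That's under the $28,278 cap, so the insurer reimburses the full $7,084.

$7,084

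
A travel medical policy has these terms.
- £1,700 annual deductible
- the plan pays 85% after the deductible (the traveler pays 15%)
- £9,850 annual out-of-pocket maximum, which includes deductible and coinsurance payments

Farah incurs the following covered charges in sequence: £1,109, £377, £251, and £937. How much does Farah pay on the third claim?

Bill 1, £1,109: fully absorbed by the deductible. Traveler owes £1,109 (running OOP £1,109).
Bill 2, £377: fully absorbed by the deductible. Traveler owes £377 (running OOP £1,486).
Bill 3, £251: £214 to deductible, leaving £37; traveler's 15% is £5.55. Traveler owes £219.55 (running OOP £1,705.55).

£219.55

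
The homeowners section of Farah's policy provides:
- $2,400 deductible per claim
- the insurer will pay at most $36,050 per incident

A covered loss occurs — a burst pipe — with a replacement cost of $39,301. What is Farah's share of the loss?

$3,251

Less the $2,400 deductible: $39,301 − $2,400 = $36,901.
$36,901 exceeds the $36,050 limit, so the insurer pays the limit: $36,050.
Out of pocket: $39,301 − $36,050 = $3,251.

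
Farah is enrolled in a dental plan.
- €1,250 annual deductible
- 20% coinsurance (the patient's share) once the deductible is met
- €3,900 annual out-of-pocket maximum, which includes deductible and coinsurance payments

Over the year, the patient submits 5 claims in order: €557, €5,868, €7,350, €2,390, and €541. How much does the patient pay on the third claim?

€1,470

Bill 1, €557: all of it applies to the deductible. Patient owes €557 (running OOP €557).
Bill 2, €5,868: €693 to deductible, leaving €5,175; patient's 20% is €1,035. Cost to patient: €1,728. OOP to date €2,285.
Bill 3, €7,350: deductible already satisfied, so patient's share is 20% × €7,350 = €1,470. Patient owes €1,470 (running OOP €3,755).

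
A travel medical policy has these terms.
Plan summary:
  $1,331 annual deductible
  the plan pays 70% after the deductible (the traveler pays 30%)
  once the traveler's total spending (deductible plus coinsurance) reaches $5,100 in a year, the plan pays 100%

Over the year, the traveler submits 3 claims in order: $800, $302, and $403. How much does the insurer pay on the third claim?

Bill 1, $800: fully absorbed by the deductible. Cost to traveler: $800. OOP to date $800. Insurer: $800 − $800 = $0.
Bill 2, $302: fully absorbed by the deductible. Traveler owes $302 (running OOP $1,102). Plan pays $302 − $302 = $0.
Bill 3, $403: $229 finishes the deductible; $174 goes to coinsurance; traveler's 30% is $52.20. Traveler pays $281.20; OOP now $1,383.20. Plan pays $403 − $281.20 = $121.80.

$121.80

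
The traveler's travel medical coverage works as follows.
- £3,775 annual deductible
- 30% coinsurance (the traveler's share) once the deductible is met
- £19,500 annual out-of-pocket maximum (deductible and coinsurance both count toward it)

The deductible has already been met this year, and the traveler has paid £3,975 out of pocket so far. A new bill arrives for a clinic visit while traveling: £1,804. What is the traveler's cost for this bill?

The deductible is already satisfied, so the full bill goes to coinsurance.
Coinsurance: £1,804 × 30% = £541.20.
Total out-of-pocket so far would be £3,975 + £541.20 = £4,516.20, below the £19,500 cap — no reduction.

£541.20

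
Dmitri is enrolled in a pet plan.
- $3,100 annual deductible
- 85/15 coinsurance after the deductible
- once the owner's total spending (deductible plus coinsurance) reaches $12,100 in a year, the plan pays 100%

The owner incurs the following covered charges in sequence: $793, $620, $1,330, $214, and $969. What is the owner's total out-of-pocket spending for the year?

$3,223.90

Claim 1 — $793: all of it applies to the deductible. Cost to owner: $793. OOP to date $793.
Claim 2 — $620: entire amount goes to the deductible. Owner pays $620; OOP now $1,413.
Claim 3 — $1,330: all of it applies to the deductible. Owner pays $1,330; OOP now $2,743.
Claim 4 — $214: all of it applies to the deductible. Owner pays $214; OOP now $2,957.
Claim 5 — $969: deductible takes $143, $826 remains; coinsurance $826 × 15% = $123.90. Owner pays $266.90; OOP now $3,223.90.
Total paid by the owner: $793 + $620 + $1,330 + $214 + $266.90 = $3,223.90.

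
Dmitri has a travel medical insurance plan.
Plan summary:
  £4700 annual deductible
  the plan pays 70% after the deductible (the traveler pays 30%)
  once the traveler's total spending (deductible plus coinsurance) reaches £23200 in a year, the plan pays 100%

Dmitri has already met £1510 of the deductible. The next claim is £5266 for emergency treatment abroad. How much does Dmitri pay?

£3812.80

Deductible still to meet: £4700 − £1510 = £3190.
After the £3190 deductible portion, £5266 − £3190 = £2076 is subject to coinsurance.
30% of £2076 = £622.80 falls to the traveler.
Traveler responsibility before any cap: £3190 + £622.80 = £3812.80.
Year-to-date out-of-pocket becomes £1510 + £3812.80 = £5322.80, still under the £23200 maximum, so no cap applies.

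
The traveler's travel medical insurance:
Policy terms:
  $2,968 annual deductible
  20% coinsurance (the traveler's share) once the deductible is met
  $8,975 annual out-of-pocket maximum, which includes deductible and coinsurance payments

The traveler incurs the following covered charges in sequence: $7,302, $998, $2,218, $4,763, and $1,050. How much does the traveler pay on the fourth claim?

Bill 1, $7,302: $2,968 finishes the deductible; $4,334 goes to coinsurance; 20% of $4,334 = $866.80. Traveler owes $3,834.80 (running OOP $3,834.80).
Bill 2, $998: 20% coinsurance on $998 = $199.60. Traveler owes $199.60 (running OOP $4,034.40).
Bill 3, $2,218: 20% coinsurance on $2,218 = $443.60. Cost to traveler: $443.60. OOP to date $4,478.
Bill 4, $4,763: deductible met; 20% of $4,763 = $952.60. Traveler owes $952.60 (running OOP $5,430.60).

$952.60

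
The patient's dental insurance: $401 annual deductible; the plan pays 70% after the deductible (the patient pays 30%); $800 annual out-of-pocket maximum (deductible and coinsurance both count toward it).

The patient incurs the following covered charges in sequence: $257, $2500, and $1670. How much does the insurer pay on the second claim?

#1 ($257): entire amount goes to the deductible. Patient owes $257 (running OOP $257). Insurer: $257 − $257 = $0.
#2 ($2500): deductible takes $144, $2356 remains; coinsurance $2356 × 30% = $706.80. Deductible plus coinsurance: $144 + $706.80 = $850.80. That would push OOP to $1107.80, over the $800 cap, so patient pays $800 − $257 = $543. Insurer: $2500 − $543 = $1957.

$1957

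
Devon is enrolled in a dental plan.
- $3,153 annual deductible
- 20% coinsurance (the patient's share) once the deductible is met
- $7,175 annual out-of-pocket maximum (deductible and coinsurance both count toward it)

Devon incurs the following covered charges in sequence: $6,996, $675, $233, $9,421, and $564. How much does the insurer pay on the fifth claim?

Claim 1 — $6,996: deductible takes $3,153, $3,843 remains; patient's 20% is $768.60. Patient owes $3,921.60 (running OOP $3,921.60). Plan pays $6,996 − $3,921.60 = $3,074.40.
Claim 2 — $675: 20% coinsurance on $675 = $135. Cost to patient: $135. OOP to date $4,056.60. Plan pays $675 − $135 = $540.
Claim 3 — $233: deductible already satisfied, so patient's share is 20% × $233 = $46.60. Patient owes $46.60 (running OOP $4,103.20). Insurer: $233 − $46.60 = $186.40.
Claim 4 — $9,421: deductible met; 20% of $9,421 = $1,884.20. Patient owes $1,884.20 (running OOP $5,987.40). Plan pays $9,421 − $1,884.20 = $7,536.80.
Claim 5 — $564: deductible met; 20% of $564 = $112.80. Patient pays $112.80; OOP now $6,100.20. Plan pays $564 − $112.80 = $451.20.

$451.20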